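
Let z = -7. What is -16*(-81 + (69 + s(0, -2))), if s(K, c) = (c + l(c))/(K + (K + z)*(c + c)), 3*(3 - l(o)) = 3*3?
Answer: 1352/7 ≈ 193.14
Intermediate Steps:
l(o) = 0 (l(o) = 3 - 3 = 0)
s(K, c) = c/(K + 2*c*(-7 + K)) (s(K, c) = (c + 0)/(K + (K - 7)*(c + c)) = c/(K + (-7 + K)*(2*c)) = c/(K + 2*c*(-7 + K)))
-16*(-81 + (69 + s(0, -2))) = -16*(-81 + (69 - 2/(0 - 14*(-2) + 2*0*(-2)))) = -16*(-81 + (69 - 2/(0 + 28 + 0))) = -16*(-81 + (69 - 2/28)) = -16*(-81 + (69 - 2*1/28)) = -16*(-81 + (69 - 1/14)) = -16*(-81 + 965/14) = -16*(-169/14) = 1352/7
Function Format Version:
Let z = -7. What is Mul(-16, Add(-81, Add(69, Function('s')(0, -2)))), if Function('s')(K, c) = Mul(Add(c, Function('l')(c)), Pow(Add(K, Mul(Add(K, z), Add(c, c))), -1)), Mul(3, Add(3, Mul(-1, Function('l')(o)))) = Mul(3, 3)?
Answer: Rational(1352, 7) ≈ 193.14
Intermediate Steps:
Function('l')(o) = 0 (Function('l')(o) = Add(3, Mul(Rational(-1, 3), Mul(3, 3))) = Add(3, Mul(Rational(-1, 3), 9)) = Add(3, -3) = 0)
Function('s')(K, c) = Mul(c, Pow(Add(K, Mul(2, c, Add(-7, K))), -1)) (Function('s')(K, c) = Mul(Add(c, 0), Pow(Add(K, Mul(Add(K, -7), Add(c, c))), -1)) = Mul(c, Pow(Add(K, Mul(Add(-7, K), Mul(2, c))), -1)) = Mul(c, Pow(Add(K, Mul(2, c, Add(-7, K))), -1)))
Mul(-16, Add(-81, Add(69, Function('s')(0, -2)))) = Mul(-16, Add(-81, Add(69, Mul(-2, Pow(Add(0, Mul(-14, -2), Mul(2, 0, -2)), -1))))) = Mul(-16, Add(-81, Add(69, Mul(-2, Pow(Add(0, 28, 0), -1))))) = Mul(-16, Add(-81, Add(69, Mul(-2, Pow(28, -1))))) = Mul(-16, Add(-81, Add(69, Mul(-2, Rational(1, 28))))) = Mul(-16, Add(-81, Add(69, Rational(-1, 14)))) = Mul(-16, Add(-81, Rational(965, 14))) = Mul(-16, Rational(-169, 14)) = Rational(1352, 7)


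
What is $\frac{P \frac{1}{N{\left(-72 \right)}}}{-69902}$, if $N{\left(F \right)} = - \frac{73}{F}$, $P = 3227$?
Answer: $- \frac{16596}{364489} \approx -0.045532$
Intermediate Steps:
$\frac{P \frac{1}{N{\left(-72 \right)}}}{-69902} = \frac{3227 \frac{1}{\left(-73\right) \frac{1}{-72}}}{-69902} = \frac{3227}{\left(-73\right) \left(- \frac{1}{72}\right)} \left(- \frac{1}{69902}\right) = \frac{3227}{\frac{73}{72}} \left(- \frac{1}{69902}\right) = 3227 \cdot \frac{72}{73} \left(- \frac{1}{69902}\right) = \frac{232344}{73} \left(- \frac{1}{69902}\right) = - \frac{16596}{364489}$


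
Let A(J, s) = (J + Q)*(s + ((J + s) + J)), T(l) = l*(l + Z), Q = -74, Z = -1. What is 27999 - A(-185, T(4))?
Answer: -61615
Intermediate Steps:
T(l) = l*(-1 + l) (T(l) = l*(l - 1) = l*(-1 + l))
A(J, s) = (-74 + J)*(2*J + 2*s) (A(J, s) = (J - 74)*(s + ((J + s) + J)) = (-74 + J)*(s + (s + 2*J)) = (-74 + J)*(2*J + 2*s))
27999 - A(-185, T(4)) = 27999 - (-148*(-185) - 592*(-1 + 4) + 2*(-185)² + 2*(-185)*(4*(-1 + 4))) = 27999 - (27380 - 592*3 + 2*34225 + 2*(-185)*(4*3)) = 27999 - (27380 - 148*12 + 68450 + 2*(-185)*12) = 27999 - (27380 - 1776 + 68450 - 4440) = 27999 - 1*89614 = 27999 - 89614 = -61615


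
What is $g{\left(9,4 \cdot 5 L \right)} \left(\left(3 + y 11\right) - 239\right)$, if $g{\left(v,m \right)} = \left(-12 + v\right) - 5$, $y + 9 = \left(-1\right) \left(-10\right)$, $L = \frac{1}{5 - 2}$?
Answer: $1800$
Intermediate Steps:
$L = \frac{1}{3} \approx 0.33333$
$y = 1$ ($y = -9 - -10 = -9 + 10 = 1$)
$g{\left(v,m \right)} = -17 + v$
$g{\left(9,4 \cdot 5 L \right)} \left(\left(3 + y 11\right) - 239\right) = \left(-17 + 9\right) \left(\left(3 + 1 \cdot 11\right) - 239\right) = - 8 \left(\left(3 + 11\right) - 239\right) = - 8 \left(14 - 239\right) = \left(-8\right) \left(-225\right) = 1800$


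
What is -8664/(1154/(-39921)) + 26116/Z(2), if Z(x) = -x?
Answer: 165403306/577 ≈ 2.8666e+5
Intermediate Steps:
-8664/(1154/(-39921)) + 26116/Z(2) = -8664/(1154/(-39921)) + 26116/((-1*2)) = -8664/(1154*(-1/39921)) + 26116/(-2) = -8664/(-1154/39921) + 26116*(-½) = -8664*(-39921/1154) - 13058 = 172937772/577 - 13058 = 165403306/577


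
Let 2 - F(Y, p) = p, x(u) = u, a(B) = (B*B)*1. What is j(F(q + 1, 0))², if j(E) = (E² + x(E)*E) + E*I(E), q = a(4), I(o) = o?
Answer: 144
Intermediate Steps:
a(B) = B² (a(B) = B²*1 = B²)
q = 16 (q = 4² = 16)
F(Y, p) = 2 - p
j(E) = 3*E² (j(E) = (E² + E*E) + E*E = (E² + E²) + E² = 2*E² + E² = 3*E²)
j(F(q + 1, 0))² = (3*(2 - 1*0)²)² = (3*(2 + 0)²)² = (3*2²)² = (3*4)² = 12² = 144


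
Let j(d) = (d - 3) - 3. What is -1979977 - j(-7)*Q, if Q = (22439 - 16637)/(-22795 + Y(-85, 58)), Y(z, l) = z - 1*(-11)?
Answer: -15093389813/7623 ≈ -1.9800e+6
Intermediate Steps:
Y(z, l) = 11 + z (Y(z, l) = z + 11 = 11 + z)
j(d) = -6 + d (j(d) = (-3 + d) - 3 = -6 + d)
Q = -1934/7623 (Q = (22439 - 16637)/(-22795 + (11 - 85)) = 5802/(-22795 - 74) = 5802/(-22869) = 5802*(-1/22869) = -1934/7623 ≈ -0.25371)
-1979977 - j(-7)*Q = -1979977 - (-6 - 7)*(-1934)/7623 = -1979977 - (-13)*(-1934)/7623 = -1979977 - 1*25142/7623 = -1979977 - 25142/7623 = -15093389813/7623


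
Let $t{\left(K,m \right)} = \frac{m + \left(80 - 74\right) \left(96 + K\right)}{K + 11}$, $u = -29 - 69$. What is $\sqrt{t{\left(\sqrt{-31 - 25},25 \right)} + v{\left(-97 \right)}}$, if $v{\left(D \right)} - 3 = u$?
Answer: $\sqrt{2} \sqrt{\frac{-222 - 89 i \sqrt{14}}{11 + 2 i \sqrt{14}}} \approx 1.4855 - 7.613 i$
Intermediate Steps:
$u = -98$ ($u = -29 - 69 = -98$)
$t{\left(K,m \right)} = \frac{576 + m + 6 K}{11 + K}$ ($t{\left(K,m \right)} = \frac{m + 6 \left(96 + K\right)}{11 + K} = \frac{m + \left(576 + 6 K\right)}{11 + K} = \frac{576 + m + 6 K}{11 + K}$)
$v{\left(D \right)} = -95$ ($v{\left(D \right)} = 3 - 98 = -95$)
$\sqrt{t{\left(\sqrt{-31 - 25},25 \right)} + v{\left(-97 \right)}} = \sqrt{\frac{576 + 25 + 6 \sqrt{-31 - 25}}{11 + \sqrt{-31 - 25}} - 95} = \sqrt{\frac{576 + 25 + 6 \sqrt{-56}}{11 + \sqrt{-56}} - 95} = \sqrt{\frac{576 + 25 + 6 \cdot 2 i \sqrt{14}}{11 + 2 i \sqrt{14}} - 95} = \sqrt{\frac{576 + 25 + 12 i \sqrt{14}}{11 + 2 i \sqrt{14}} - 95} = \sqrt{\frac{601 + 12 i \sqrt{14}}{11 + 2 i \sqrt{14}} - 95} = \sqrt{-95 + \frac{601 + 12 i \sqrt{14}}{11 + 2 i \sqrt{14}}}$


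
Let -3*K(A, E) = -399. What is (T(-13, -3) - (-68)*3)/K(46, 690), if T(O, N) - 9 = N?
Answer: 30/19 ≈ 1.5789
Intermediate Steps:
K(A, E) = 133 (K(A, E) = -⅓*(-399) = 133)
T(O, N) = 9 + N
(T(-13, -3) - (-68)*3)/K(46, 690) = ((9 - 3) - (-68)*3)/133 = (6 - 68*(-3))*(1/133) = (6 + 204)*(1/133) = 210*(1/133) = 30/19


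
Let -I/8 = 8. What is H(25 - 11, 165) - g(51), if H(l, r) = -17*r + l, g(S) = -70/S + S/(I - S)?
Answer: -16358564/5865 ≈ -2789.2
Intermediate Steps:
I = -64 (I = -8*8 = -64)
g(S) = -70/S + S/(-64 - S)
H(l, r) = l - 17*r
H(25 - 11, 165) - g(51) = ((25 - 11) - 17*165) - (-4480 - 1*51² - 70*51)/(51*(64 + 51)) = (14 - 2805) - (-4480 - 1*2601 - 3570)/(51*115) = -2791 - (-4480 - 2601 - 3570)/(51*115) = -2791 - (-10651)/(51*115) = -2791 - 1*(-10651/5865) = -2791 + 10651/5865 = -16358564/5865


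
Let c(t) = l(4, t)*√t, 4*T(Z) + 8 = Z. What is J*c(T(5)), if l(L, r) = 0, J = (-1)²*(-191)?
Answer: 0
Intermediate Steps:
T(Z) = -2 + Z/4
J = -191 (J = 1*(-191) = -191)
c(t) = 0 (c(t) = 0*√t = 0)
J*c(T(5)) = -191*0 = 0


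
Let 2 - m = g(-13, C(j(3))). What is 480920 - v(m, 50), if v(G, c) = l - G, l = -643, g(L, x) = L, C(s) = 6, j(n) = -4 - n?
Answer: 481578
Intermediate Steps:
m = 15 (m = 2 - 1*(-13) = 2 + 13 = 15)
v(G, c) = -643 - G
480920 - v(m, 50) = 480920 - (-643 - 1*15) = 480920 - (-643 - 15) = 480920 - 1*(-658) = 480920 + 658 = 481578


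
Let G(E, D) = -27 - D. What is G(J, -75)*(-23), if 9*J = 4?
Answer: -1104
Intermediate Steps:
J = 4/9 (J = (⅑)*4 = 4/9 ≈ 0.44444)
G(J, -75)*(-23) = (-27 - 1*(-75))*(-23) = (-27 + 75)*(-23) = 48*(-23) = -1104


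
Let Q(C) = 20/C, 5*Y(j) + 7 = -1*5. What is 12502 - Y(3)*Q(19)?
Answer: 237586/19 ≈ 12505.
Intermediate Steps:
Y(j) = -12/5 (Y(j) = -7/5 + (-1*5)/5 = -7/5 + (⅕)*(-5) = -7/5 - 1 = -12/5)
12502 - Y(3)*Q(19) = 12502 - (-12)*20/19/5 = 12502 - (-12)*20*(1/19)/5 = 12502 - (-12)*20/(5*19) = 12502 - 1*(-48/19) = 12502 + 48/19 = 237586/19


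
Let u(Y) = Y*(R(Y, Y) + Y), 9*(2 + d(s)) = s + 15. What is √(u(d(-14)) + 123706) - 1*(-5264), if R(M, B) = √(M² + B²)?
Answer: 5264 + √(10020475 - 289*√2)/9 ≈ 5615.7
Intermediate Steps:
R(M, B) = √(B² + M²)
d(s) = -⅓ + s/9 (d(s) = -2 + (s + 15)/9 = -2 + (15 + s)/9 = -2 + (5/3 + s/9) = -⅓ + s/9)
u(Y) = Y*(Y + √2*√(Y²)) (u(Y) = Y*(√(Y² + Y²) + Y) = Y*(√(2*Y²) + Y) = Y*(√2*√(Y²) + Y) = Y*(Y + √2*√(Y²)))
√(u(d(-14)) + 123706) - 1*(-5264) = √((-⅓ + (⅑)*(-14))*((-⅓ + (⅑)*(-14)) + √2*√((-⅓ + (⅑)*(-14))²)) + 123706) - 1*(-5264) = √((-⅓ - 14/9)*((-⅓ - 14/9) + √2*√((-⅓ - 14/9)²)) + 123706) + 5264 = √(-17*(-17/9 + √2*√((-17/9)²))/9 + 123706) + 5264 = √(-17*(-17/9 + √2*√(289/81))/9 + 123706) + 5264 = √(-17*(-17/9 + √2*(17/9))/9 + 123706) + 5264 = √(-17*(-17/9 + 17*√2/9)/9 + 123706) + 5264 = √((289/81 - 289*√2/81) + 123706) + 5264 = √(10020475/81 - 289*√2/81) + 5264 = 5264 + √(10020475/81 - 289*√2/81)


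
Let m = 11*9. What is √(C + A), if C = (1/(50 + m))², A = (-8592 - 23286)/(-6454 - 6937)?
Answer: √193414375771/285037 ≈ 1.5429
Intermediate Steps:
m = 99
A = 4554/1913 (A = -31878/(-13391) = -31878*(-1/13391) = 4554/1913 ≈ 2.3806)
C = 1/22201 (C = (1/(50 + 99))² = (1/149)² = 1/22201 ≈ 4.5043e-5)
√(C + A) = √(1/22201 + 4554/1913) = √(101105267/42470513) = √193414375771/285037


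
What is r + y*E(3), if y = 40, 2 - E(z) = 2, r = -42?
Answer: -42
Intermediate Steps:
E(z) = 0 (E(z) = 2 - 1*2 = 2 - 2 = 0)
r + y*E(3) = -42 + 40*0 = -42 + 0 = -42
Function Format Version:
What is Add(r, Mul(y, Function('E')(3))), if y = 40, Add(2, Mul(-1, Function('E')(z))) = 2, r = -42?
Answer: -42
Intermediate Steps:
Function('E')(z) = 0 (Function('E')(z) = Add(2, Mul(-1, 2)) = Add(2, -2) = 0)
Add(r, Mul(y, Function('E')(3))) = Add(-42, Mul(40, 0)) = Add(-42, 0) = -42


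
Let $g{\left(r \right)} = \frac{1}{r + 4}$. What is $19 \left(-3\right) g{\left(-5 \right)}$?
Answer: $57$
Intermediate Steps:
$g{\left(r \right)} = \frac{1}{4 + r}$
$19 \left(-3\right) g{\left(-5 \right)} = \frac{19 \left(-3\right)}{4 - 5} = - \frac{57}{-1} = \left(-57\right) \left(-1\right) = 57$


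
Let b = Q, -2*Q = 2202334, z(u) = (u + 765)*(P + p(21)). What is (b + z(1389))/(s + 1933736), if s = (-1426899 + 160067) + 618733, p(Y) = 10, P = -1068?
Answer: -3380099/1285637 ≈ -2.6291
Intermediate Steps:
z(u) = -809370 - 1058*u (z(u) = (u + 765)*(-1068 + 10) = (765 + u)*(-1058) = -809370 - 1058*u)
s = -648099 (s = -1266832 + 618733 = -648099)
Q = -1101167 (Q = -1/2*2202334 = -1101167)
b = -1101167
(b + z(1389))/(s + 1933736) = (-1101167 + (-809370 - 1058*1389))/(-648099 + 1933736) = (-1101167 + (-809370 - 1469562))/1285637 = (-1101167 - 2278932)*(1/1285637) = -3380099*1/1285637 = -3380099/1285637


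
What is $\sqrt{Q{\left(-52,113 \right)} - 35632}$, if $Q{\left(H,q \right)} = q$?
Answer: $i \sqrt{35519} \approx 188.46 i$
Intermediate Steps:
$\sqrt{Q{\left(-52,113 \right)} - 35632} = \sqrt{113 - 35632} = \sqrt{-35519} = i \sqrt{35519}$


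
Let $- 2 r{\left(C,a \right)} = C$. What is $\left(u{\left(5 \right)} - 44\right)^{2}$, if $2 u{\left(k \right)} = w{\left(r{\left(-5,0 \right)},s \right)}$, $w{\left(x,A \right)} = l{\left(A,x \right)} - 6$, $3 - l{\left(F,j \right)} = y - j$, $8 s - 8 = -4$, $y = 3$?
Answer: $\frac{33489}{16} \approx 2093.1$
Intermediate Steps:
$r{\left(C,a \right)} = - \frac{C}{2}$
$s = \frac{1}{2}$ ($s = 1 + \frac{1}{8} \left(-4\right) = 1 - \frac{1}{2} = \frac{1}{2} \approx 0.5$)
$l{\left(F,j \right)} = j$ ($l{\left(F,j \right)} = 3 - \left(3 - j\right) = 3 + \left(-3 + j\right) = j$)
$w{\left(x,A \right)} = -6 + x$ ($w{\left(x,A \right)} = x - 6 = -6 + x$)
$u{\left(k \right)} = - \frac{7}{4}$ ($u{\left(k \right)} = \frac{-6 - - \frac{5}{2}}{2} = \frac{-6 + \frac{5}{2}}{2} = \frac{1}{2} \left(- \frac{7}{2}\right) = - \frac{7}{4}$)
$\left(u{\left(5 \right)} - 44\right)^{2} = \left(- \frac{7}{4} - 44\right)^{2} = \left(- \frac{183}{4}\right)^{2} = \frac{33489}{16}$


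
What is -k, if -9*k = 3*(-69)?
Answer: -23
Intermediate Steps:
k = 23 (k = -(-69)/3 = -⅑*(-207) = 23)
-k = -1*23 = -23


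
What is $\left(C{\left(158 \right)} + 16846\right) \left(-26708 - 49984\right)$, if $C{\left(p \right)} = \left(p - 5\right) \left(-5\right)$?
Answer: $-1233284052$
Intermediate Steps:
$C{\left(p \right)} = 25 - 5 p$ ($C{\left(p \right)} = \left(-5 + p\right) \left(-5\right) = 25 - 5 p$)
$\left(C{\left(158 \right)} + 16846\right) \left(-26708 - 49984\right) = \left(\left(25 - 790\right) + 16846\right) \left(-26708 - 49984\right) = \left(\left(25 - 790\right) + 16846\right) \left(-76692\right) = \left(-765 + 16846\right) \left(-76692\right) = 16081 \left(-76692\right) = -1233284052$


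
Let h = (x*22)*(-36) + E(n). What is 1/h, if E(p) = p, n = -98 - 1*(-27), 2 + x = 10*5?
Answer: -1/38087 ≈ -2.6256e-5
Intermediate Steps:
x = 48 (x = -2 + 10*5 = -2 + 50 = 48)
n = -71 (n = -98 + 27 = -71)
h = -38087 (h = (48*22)*(-36) - 71 = 1056*(-36) - 71 = -38016 - 71 = -38087)
1/h = 1/(-38087) = -1/38087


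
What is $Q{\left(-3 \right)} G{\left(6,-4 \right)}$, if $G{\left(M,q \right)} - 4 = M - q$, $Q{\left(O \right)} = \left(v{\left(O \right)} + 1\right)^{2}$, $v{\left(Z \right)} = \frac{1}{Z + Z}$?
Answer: $\frac{175}{18} \approx 9.7222$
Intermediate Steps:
$v{\left(Z \right)} = \frac{1}{2 Z}$
$Q{\left(O \right)} = \left(1 + \frac{1}{2 O}\right)^{2}$ ($Q{\left(O \right)} = \left(\frac{1}{2 O} + 1\right)^{2} = \left(1 + \frac{1}{2 O}\right)^{2}$)
$G{\left(M,q \right)} = 4 + M - q$ ($G{\left(M,q \right)} = 4 + \left(M - q\right) = 4 + M - q$)
$Q{\left(-3 \right)} G{\left(6,-4 \right)} = \frac{\left(1 + 2 \left(-3\right)\right)^{2}}{4 \cdot 9} \left(4 + 6 - -4\right) = \frac{1}{4} \cdot \frac{1}{9} \left(1 - 6\right)^{2} \left(4 + 6 + 4\right) = \frac{1}{4} \cdot \frac{1}{9} \left(-5\right)^{2} \cdot 14 = \frac{1}{4} \cdot \frac{1}{9} \cdot 25 \cdot 14 = \frac{25}{36} \cdot 14 = \frac{175}{18}$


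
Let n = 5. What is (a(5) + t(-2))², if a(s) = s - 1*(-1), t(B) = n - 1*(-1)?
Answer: 144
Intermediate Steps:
t(B) = 6 (t(B) = 5 - 1*(-1) = 5 + 1 = 6)
a(s) = 1 + s (a(s) = s + 1 = 1 + s)
(a(5) + t(-2))² = ((1 + 5) + 6)² = (6 + 6)² = 12² = 144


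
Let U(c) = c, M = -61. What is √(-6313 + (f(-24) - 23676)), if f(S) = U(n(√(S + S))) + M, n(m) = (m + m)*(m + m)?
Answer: I*√30242 ≈ 173.9*I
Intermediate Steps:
n(m) = 4*m² (n(m) = (2*m)*(2*m) = 4*m²)
f(S) = -61 + 8*S (f(S) = 4*(√(S + S))² - 61 = 4*(√(2*S))² - 61 = 4*(√2*√S)² - 61 = 4*(2*S) - 61 = 8*S - 61 = -61 + 8*S)
√(-6313 + (f(-24) - 23676)) = √(-6313 + ((-61 + 8*(-24)) - 23676)) = √(-6313 + ((-61 - 192) - 23676)) = √(-6313 + (-253 - 23676)) = √(-6313 - 23929) = √(-30242) = I*√30242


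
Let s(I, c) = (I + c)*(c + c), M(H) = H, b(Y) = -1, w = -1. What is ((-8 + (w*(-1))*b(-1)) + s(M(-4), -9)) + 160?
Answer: 385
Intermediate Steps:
s(I, c) = 2*c*(I + c) (s(I, c) = (I + c)*(2*c) = 2*c*(I + c))
((-8 + (w*(-1))*b(-1)) + s(M(-4), -9)) + 160 = ((-8 - 1*(-1)*(-1)) + 2*(-9)*(-4 - 9)) + 160 = ((-8 + 1*(-1)) + 2*(-9)*(-13)) + 160 = ((-8 - 1) + 234) + 160 = (-9 + 234) + 160 = 225 + 160 = 385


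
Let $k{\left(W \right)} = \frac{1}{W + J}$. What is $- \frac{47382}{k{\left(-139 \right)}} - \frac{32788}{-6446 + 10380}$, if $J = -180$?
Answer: $\frac{4247272756}{281} \approx 1.5115 \cdot 10^{7}$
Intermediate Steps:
$k{\left(W \right)} = \frac{1}{-180 + W}$ ($k{\left(W \right)} = \frac{1}{W - 180} = \frac{1}{-180 + W}$)
$- \frac{47382}{k{\left(-139 \right)}} - \frac{32788}{-6446 + 10380} = - \frac{47382}{\frac{1}{-180 - 139}} - \frac{32788}{-6446 + 10380} = - \frac{47382}{\frac{1}{-319}} - \frac{32788}{3934} = - \frac{47382}{- \frac{1}{319}} - \frac{2342}{281} = \left(-47382\right) \left(-319\right) - \frac{2342}{281} = 15114858 - \frac{2342}{281} = \frac{4247272756}{281}$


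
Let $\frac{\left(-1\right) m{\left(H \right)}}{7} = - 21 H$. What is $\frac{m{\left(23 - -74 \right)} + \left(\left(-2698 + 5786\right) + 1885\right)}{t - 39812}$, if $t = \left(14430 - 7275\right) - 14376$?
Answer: $- \frac{19232}{47033} \approx -0.4089$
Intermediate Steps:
$m{\left(H \right)} = 147 H$ ($m{\left(H \right)} = - 7 \left(- 21 H\right) = 147 H$)
$t = -7221$ ($t = 7155 - 14376 = -7221$)
$\frac{m{\left(23 - -74 \right)} + \left(\left(-2698 + 5786\right) + 1885\right)}{t - 39812} = \frac{147 \left(23 - -74\right) + \left(\left(-2698 + 5786\right) + 1885\right)}{-7221 - 39812} = \frac{147 \left(23 + 74\right) + \left(3088 + 1885\right)}{-47033} = \left(147 \cdot 97 + 4973\right) \left(- \frac{1}{47033}\right) = \left(14259 + 4973\right) \left(- \frac{1}{47033}\right) = 19232 \left(- \frac{1}{47033}\right) = - \frac{19232}{47033}$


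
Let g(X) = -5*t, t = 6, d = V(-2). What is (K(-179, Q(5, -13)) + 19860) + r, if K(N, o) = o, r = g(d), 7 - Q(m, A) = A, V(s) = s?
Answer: 19850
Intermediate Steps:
d = -2
Q(m, A) = 7 - A
g(X) = -30 (g(X) = -5*6 = -30)
r = -30
(K(-179, Q(5, -13)) + 19860) + r = ((7 - 1*(-13)) + 19860) - 30 = ((7 + 13) + 19860) - 30 = (20 + 19860) - 30 = 19880 - 30 = 19850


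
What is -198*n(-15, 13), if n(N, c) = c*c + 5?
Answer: -34452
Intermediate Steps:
n(N, c) = 5 + c**2 (n(N, c) = c**2 + 5 = 5 + c**2)
-198*n(-15, 13) = -198*(5 + 13**2) = -198*(5 + 169) = -198*174 = -34452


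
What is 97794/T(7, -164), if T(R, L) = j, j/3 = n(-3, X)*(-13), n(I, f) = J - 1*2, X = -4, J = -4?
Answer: 5433/13 ≈ 417.92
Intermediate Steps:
n(I, f) = -6 (n(I, f) = -4 - 1*2 = -4 - 2 = -6)
j = 234 (j = 3*(-6*(-13)) = 3*78 = 234)
T(R, L) = 234
97794/T(7, -164) = 97794/234 = 97794*(1/234) = 5433/13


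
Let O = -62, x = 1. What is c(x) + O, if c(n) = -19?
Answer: -81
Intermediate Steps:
c(x) + O = -19 - 62 = -81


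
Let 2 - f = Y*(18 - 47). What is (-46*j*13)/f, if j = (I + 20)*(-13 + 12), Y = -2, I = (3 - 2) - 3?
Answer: -2691/14 ≈ -192.21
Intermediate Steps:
I = -2 (I = 1 - 3 = -2)
j = -18 (j = (-2 + 20)*(-13 + 12) = 18*(-1) = -18)
f = -56 (f = 2 - (-2)*(18 - 47) = 2 - (-2)*(-29) = 2 - 1*58 = 2 - 58 = -56)
(-46*j*13)/f = (-46*(-18)*13)/(-56) = (828*13)*(-1/56) = 10764*(-1/56) = -2691/14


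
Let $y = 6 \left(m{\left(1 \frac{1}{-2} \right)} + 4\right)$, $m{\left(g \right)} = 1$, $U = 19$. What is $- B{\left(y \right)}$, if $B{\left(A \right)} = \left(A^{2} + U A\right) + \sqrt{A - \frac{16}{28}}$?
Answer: $-1470 - \frac{\sqrt{1442}}{7} \approx -1475.4$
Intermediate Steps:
$y = 30$ ($y = 6 \left(1 + 4\right) = 6 \cdot 5 = 30$)
$B{\left(A \right)} = A^{2} + \sqrt{- \frac{4}{7} + A} + 19 A$ ($B{\left(A \right)} = \left(A^{2} + 19 A\right) + \sqrt{A - \frac{16}{28}} = \left(A^{2} + 19 A\right) + \sqrt{A - \frac{4}{7}} = \left(A^{2} + 19 A\right) + \sqrt{- \frac{4}{7} + A} = A^{2} + \sqrt{- \frac{4}{7} + A} + 19 A$)
$- B{\left(y \right)} = - (30^{2} + 19 \cdot 30 + \frac{\sqrt{-28 + 49 \cdot 30}}{7}) = - (900 + 570 + \frac{\sqrt{-28 + 1470}}{7}) = - (900 + 570 + \frac{\sqrt{1442}}{7}) = - (1470 + \frac{\sqrt{1442}}{7}) = -1470 - \frac{\sqrt{1442}}{7}$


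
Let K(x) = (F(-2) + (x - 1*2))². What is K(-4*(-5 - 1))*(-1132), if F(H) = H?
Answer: -452800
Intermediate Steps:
K(x) = (-4 + x)² (K(x) = (-2 + (x - 1*2))² = (-2 + (x - 2))² = (-2 + (-2 + x))² = (-4 + x)²)
K(-4*(-5 - 1))*(-1132) = (-4 - 4*(-5 - 1))²*(-1132) = (-4 - 4*(-6))²*(-1132) = (-4 + 24)²*(-1132) = 20²*(-1132) = 400*(-1132) = -452800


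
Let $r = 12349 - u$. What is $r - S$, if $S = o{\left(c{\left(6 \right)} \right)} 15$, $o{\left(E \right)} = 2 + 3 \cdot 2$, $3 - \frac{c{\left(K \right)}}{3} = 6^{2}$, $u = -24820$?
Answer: $37049$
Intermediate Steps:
$r = 37169$ ($r = 12349 - -24820 = 12349 + 24820 = 37169$)
$c{\left(K \right)} = -99$ ($c{\left(K \right)} = 9 - 3 \cdot 6^{2} = 9 - 108 = -99$)
$o{\left(E \right)} = 8$ ($o{\left(E \right)} = 2 + 6 = 8$)
$S = 120$ ($S = 8 \cdot 15 = 120$)
$r - S = 37169 - 120 = 37049$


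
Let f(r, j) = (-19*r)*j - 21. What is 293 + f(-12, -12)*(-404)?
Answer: 1114121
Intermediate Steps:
f(r, j) = -21 - 19*j*r (f(r, j) = -19*j*r - 21 = -21 - 19*j*r)
293 + f(-12, -12)*(-404) = 293 + (-21 - 19*(-12)*(-12))*(-404) = 293 + (-21 - 2736)*(-404) = 293 - 2757*(-404) = 293 + 1113828 = 1114121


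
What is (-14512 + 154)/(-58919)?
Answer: 14358/58919 ≈ 0.24369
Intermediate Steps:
(-14512 + 154)/(-58919) = -14358*(-1/58919) = 14358/58919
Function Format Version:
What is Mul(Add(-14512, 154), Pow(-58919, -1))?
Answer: Rational(14358, 58919) ≈ 0.24369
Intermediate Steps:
Mul(Add(-14512, 154), Pow(-58919, -1)) = Mul(-14358, Rational(-1, 58919)) = Rational(14358, 58919)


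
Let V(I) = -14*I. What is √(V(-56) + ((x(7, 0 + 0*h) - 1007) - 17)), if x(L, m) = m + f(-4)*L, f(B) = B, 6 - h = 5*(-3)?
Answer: 2*I*√67 ≈ 16.371*I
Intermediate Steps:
h = 21 (h = 6 - 5*(-3) = 6 - 1*(-15) = 6 + 15 = 21)
x(L, m) = m - 4*L
√(V(-56) + ((x(7, 0 + 0*h) - 1007) - 17)) = √(-14*(-56) + ((((0 + 0*21) - 4*7) - 1007) - 17)) = √(784 + ((((0 + 0) - 28) - 1007) - 17)) = √(784 + (((0 - 28) - 1007) - 17)) = √(784 + ((-28 - 1007) - 17)) = √(784 + (-1035 - 17)) = √(784 - 1052) = √(-268) = 2*I*√67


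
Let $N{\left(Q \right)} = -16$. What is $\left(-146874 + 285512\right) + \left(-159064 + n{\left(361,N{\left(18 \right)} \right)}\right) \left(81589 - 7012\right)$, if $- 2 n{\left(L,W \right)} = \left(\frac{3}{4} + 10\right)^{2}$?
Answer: $- \frac{379733966153}{32} \approx -1.1867 \cdot 10^{10}$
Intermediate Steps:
$n{\left(L,W \right)} = - \frac{1849}{32}$ ($n{\left(L,W \right)} = - \frac{\left(\frac{3}{4} + 10\right)^{2}}{2} = - \frac{\left(\frac{43}{4}\right)^{2}}{2} = \left(- \frac{1}{2}\right) \frac{1849}{16} = - \frac{1849}{32}$)
$\left(-146874 + 285512\right) + \left(-159064 + n{\left(361,N{\left(18 \right)} \right)}\right) \left(81589 - 7012\right) = \left(-146874 + 285512\right) + \left(-159064 - \frac{1849}{32}\right) \left(81589 - 7012\right) = 138638 - \frac{379738402569}{32} = - \frac{379733966153}{32}$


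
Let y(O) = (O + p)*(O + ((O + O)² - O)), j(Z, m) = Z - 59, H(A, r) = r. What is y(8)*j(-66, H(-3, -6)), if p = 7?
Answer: -480000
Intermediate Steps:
j(Z, m) = -59 + Z
y(O) = 4*O²*(7 + O) (y(O) = (O + 7)*(O + ((O + O)² - O)) = (7 + O)*(O + ((2*O)² - O)) = (7 + O)*(O + (4*O² - O)) = (7 + O)*(O + (-O + 4*O²)) = (7 + O)*(4*O²) = 4*O²*(7 + O))
y(8)*j(-66, H(-3, -6)) = (4*8²*(7 + 8))*(-59 - 66) = (4*64*15)*(-125) = 3840*(-125) = -480000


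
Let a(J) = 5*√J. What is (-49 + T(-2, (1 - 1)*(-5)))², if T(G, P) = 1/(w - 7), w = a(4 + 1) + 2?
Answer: 479223/200 - 979*√5/200 ≈ 2385.2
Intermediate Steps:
w = 2 + 5*√5 (w = 5*√(4 + 1) + 2 = 5*√5 + 2 = 2 + 5*√5 ≈ 13.180)
T(G, P) = 1/(-5 + 5*√5) (T(G, P) = 1/((2 + 5*√5) - 7) = 1/(-5 + 5*√5))
(-49 + T(-2, (1 - 1)*(-5)))² = (-49 + (1/20 + √5/20))² = (-979/20 + √5/20)²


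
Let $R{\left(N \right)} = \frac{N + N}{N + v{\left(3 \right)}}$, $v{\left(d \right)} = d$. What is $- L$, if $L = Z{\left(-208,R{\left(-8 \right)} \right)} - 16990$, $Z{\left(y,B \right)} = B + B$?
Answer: $\frac{84918}{5} \approx 16984.0$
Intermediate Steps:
$R{\left(N \right)} = \frac{2 N}{3 + N}$ ($R{\left(N \right)} = \frac{N + N}{N + 3} = \frac{2 N}{3 + N}$)
$Z{\left(y,B \right)} = 2 B$
$L = - \frac{84918}{5}$ ($L = 2 \cdot 2 \left(-8\right) \frac{1}{3 - 8} - 16990 = 2 \cdot 2 \left(-8\right) \frac{1}{-5} - 16990 = 2 \cdot 2 \left(-8\right) \left(- \frac{1}{5}\right) - 16990 = 2 \cdot \frac{16}{5} - 16990 = \frac{32}{5} - 16990 = - \frac{84918}{5} \approx -16984.0$)
$- L = \left(-1\right) \left(- \frac{84918}{5}\right) = \frac{84918}{5}$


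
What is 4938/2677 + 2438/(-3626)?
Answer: 5689331/4853401 ≈ 1.1722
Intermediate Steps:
4938/2677 + 2438/(-3626) = 4938*(1/2677) + 2438*(-1/3626) = 4938/2677 - 1219/1813 = 5689331/4853401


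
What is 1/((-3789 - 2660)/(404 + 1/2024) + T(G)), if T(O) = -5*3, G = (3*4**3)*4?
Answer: -817697/25318231 ≈ -0.032297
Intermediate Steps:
G = 768 (G = (3*64)*4 = 192*4 = 768)
T(O) = -15
1/((-3789 - 2660)/(404 + 1/2024) + T(G)) = 1/((-3789 - 2660)/(404 + 1/2024) - 15) = 1/(-6449/(404 + 1/2024) - 15) = 1/(-6449/817697/2024 - 15) = 1/(-6449*2024/817697 - 15) = 1/(-13052776/817697 - 15) = 1/(-25318231/817697) = -817697/25318231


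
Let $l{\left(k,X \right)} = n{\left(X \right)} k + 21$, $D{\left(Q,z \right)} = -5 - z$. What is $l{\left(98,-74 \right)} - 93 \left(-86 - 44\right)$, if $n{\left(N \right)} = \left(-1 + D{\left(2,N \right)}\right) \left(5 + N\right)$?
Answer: $-447705$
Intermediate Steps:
$n{\left(N \right)} = \left(-6 - N\right) \left(5 + N\right)$ ($n{\left(N \right)} = \left(-1 - \left(5 + N\right)\right) \left(5 + N\right) = \left(-6 - N\right) \left(5 + N\right)$)
$l{\left(k,X \right)} = 21 + k \left(-30 - X^{2} - 11 X\right)$ ($l{\left(k,X \right)} = \left(-30 - X^{2} - 11 X\right) k + 21 = k \left(-30 - X^{2} - 11 X\right) + 21 = 21 + k \left(-30 - X^{2} - 11 X\right)$)
$l{\left(98,-74 \right)} - 93 \left(-86 - 44\right) = \left(21 - 98 \left(30 + 6 \left(-74\right) - 74 \left(5 - 74\right)\right)\right) - 93 \left(-86 - 44\right) = \left(21 - 98 \left(30 - 444 - -5106\right)\right) - -12090 = \left(21 - 98 \left(30 - 444 + 5106\right)\right) + 12090 = \left(21 - 98 \cdot 4692\right) + 12090 = \left(21 - 459816\right) + 12090 = -459795 + 12090 = -447705$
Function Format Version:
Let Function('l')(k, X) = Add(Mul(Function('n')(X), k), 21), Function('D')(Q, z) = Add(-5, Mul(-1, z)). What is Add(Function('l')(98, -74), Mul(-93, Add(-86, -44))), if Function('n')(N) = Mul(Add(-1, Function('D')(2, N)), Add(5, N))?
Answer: -447705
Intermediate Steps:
Function('n')(N) = Mul(Add(-6, Mul(-1, N)), Add(5, N)) (Function('n')(N) = Mul(Add(-1, Add(-5, Mul(-1, N))), Add(5, N)) = Mul(Add(-6, Mul(-1, N)), Add(5, N)))
Function('l')(k, X) = Add(21, Mul(k, Add(-30, Mul(-1, Pow(X, 2)), Mul(-11, X)))) (Function('l')(k, X) = Add(Mul(Add(-30, Mul(-1, Pow(X, 2)), Mul(-11, X)), k), 21) = Add(Mul(k, Add(-30, Mul(-1, Pow(X, 2)), Mul(-11, X))), 21) = Add(21, Mul(k, Add(-30, Mul(-1, Pow(X, 2)), Mul(-11, X)))))
Add(Function('l')(98, -74), Mul(-93, Add(-86, -44))) = Add(Add(21, Mul(-1, 98, Add(30, Mul(6, -74), Mul(-74, Add(5, -74))))), Mul(-93, Add(-86, -44))) = Add(Add(21, Mul(-1, 98, Add(30, -444, Mul(-74, -69)))), Mul(-93, -130)) = Add(Add(21, Mul(-1, 98, Add(30, -444, 5106))), 12090) = Add(Add(21, Mul(-1, 98, 4692)), 12090) = Add(Add(21, -459816), 12090) = Add(-459795, 12090) = -447705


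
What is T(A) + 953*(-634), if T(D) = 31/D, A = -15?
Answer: -9063061/15 ≈ -6.0420e+5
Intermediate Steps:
T(A) + 953*(-634) = 31/(-15) + 953*(-634) = 31*(-1/15) - 604202 = -31/15 - 604202 = -9063061/15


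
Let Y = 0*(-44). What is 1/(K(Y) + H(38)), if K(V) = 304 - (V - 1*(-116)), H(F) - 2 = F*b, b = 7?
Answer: 1/456 ≈ 0.0021930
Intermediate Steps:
H(F) = 2 + 7*F (H(F) = 2 + F*7 = 2 + 7*F)
Y = 0
K(V) = 188 - V (K(V) = 304 - (V + 116) = 304 - (116 + V) = 304 + (-116 - V) = 188 - V)
1/(K(Y) + H(38)) = 1/((188 - 1*0) + (2 + 7*38)) = 1/((188 + 0) + (2 + 266)) = 1/(188 + 268) = 1/456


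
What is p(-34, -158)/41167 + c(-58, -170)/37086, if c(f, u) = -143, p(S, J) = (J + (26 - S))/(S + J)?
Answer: -13412461/3489644256 ≈ -0.0038435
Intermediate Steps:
p(S, J) = (26 + J - S)/(J + S)
p(-34, -158)/41167 + c(-58, -170)/37086 = ((26 - 158 - 1*(-34))/(-158 - 34))/41167 - 143/37086 = ((26 - 158 + 34)/(-192))*(1/41167) - 143*1/37086 = -1/192*(-98)*(1/41167) - 143/37086 = (49/96)*(1/41167) - 143/37086 = 7/564576 - 143/37086 = -13412461/3489644256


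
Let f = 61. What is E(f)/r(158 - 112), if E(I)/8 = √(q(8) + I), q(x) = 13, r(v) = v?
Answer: 4*√74/23 ≈ 1.4961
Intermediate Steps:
E(I) = 8*√(13 + I)
E(f)/r(158 - 112) = (8*√(13 + 61))/(158 - 112) = (8*√74)/46 = (8*√74)*(1/46) = 4*√74/23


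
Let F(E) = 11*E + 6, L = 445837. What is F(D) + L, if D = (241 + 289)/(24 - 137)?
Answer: 50374429/113 ≈ 4.4579e+5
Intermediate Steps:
D = -530/113 (D = 530/(-113) = 530*(-1/113) = -530/113 ≈ -4.6903)
F(E) = 6 + 11*E
F(D) + L = (6 + 11*(-530/113)) + 445837 = (6 - 5830/113) + 445837 = -5152/113 + 445837 = 50374429/113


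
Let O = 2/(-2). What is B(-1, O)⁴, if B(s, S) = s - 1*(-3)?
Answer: 16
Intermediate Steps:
O = -1 (O = 2*(-½) = -1)
B(s, S) = 3 + s (B(s, S) = s + 3 = 3 + s)
B(-1, O)⁴ = (3 - 1)⁴ = 2⁴ = 16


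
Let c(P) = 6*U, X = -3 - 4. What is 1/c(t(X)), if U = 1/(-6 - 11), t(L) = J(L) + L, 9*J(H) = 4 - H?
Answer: -17/6 ≈ -2.8333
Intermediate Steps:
J(H) = 4/9 - H/9 (J(H) = (4 - H)/9 = 4/9 - H/9)
X = -7
t(L) = 4/9 + 8*L/9 (t(L) = (4/9 - L/9) + L = 4/9 + 8*L/9)
U = -1/17 (U = 1/(-17) = -1/17 ≈ -0.058824)
c(P) = -6/17 (c(P) = 6*(-1/17) = -6/17)
1/c(t(X)) = 1/(-6/17) = -17/6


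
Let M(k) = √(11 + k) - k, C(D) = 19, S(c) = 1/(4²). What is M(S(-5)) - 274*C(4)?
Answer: -83297/16 + √177/4 ≈ -5202.7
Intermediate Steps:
S(c) = 1/16
M(S(-5)) - 274*C(4) = (√(11 + 1/16) - 1*1/16) - 274*19 = (√(177/16) - 1/16) - 5206 = (√177/4 - 1/16) - 5206 = (-1/16 + √177/4) - 5206 = -83297/16 + √177/4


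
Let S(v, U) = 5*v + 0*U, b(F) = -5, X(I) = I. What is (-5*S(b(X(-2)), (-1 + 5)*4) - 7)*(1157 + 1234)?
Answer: 282138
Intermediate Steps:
S(v, U) = 5*v (S(v, U) = 5*v + 0 = 5*v)
(-5*S(b(X(-2)), (-1 + 5)*4) - 7)*(1157 + 1234) = (-25*(-5) - 7)*(1157 + 1234) = (-5*(-25) - 7)*2391 = (125 - 7)*2391 = 118*2391 = 282138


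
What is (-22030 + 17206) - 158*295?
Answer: -51434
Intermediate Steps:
(-22030 + 17206) - 158*295 = -4824 - 1*46610 = -4824 - 46610 = -51434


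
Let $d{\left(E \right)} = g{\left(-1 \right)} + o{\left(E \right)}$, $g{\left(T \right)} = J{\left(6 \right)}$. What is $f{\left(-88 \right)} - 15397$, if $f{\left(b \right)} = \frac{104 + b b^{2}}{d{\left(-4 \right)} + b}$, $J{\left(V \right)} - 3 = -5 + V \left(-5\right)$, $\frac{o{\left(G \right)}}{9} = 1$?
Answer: $- \frac{1027699}{111} \approx -9258.5$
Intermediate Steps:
$o{\left(G \right)} = 9$ ($o{\left(G \right)} = 9 \cdot 1 = 9$)
$J{\left(V \right)} = -2 - 5 V$ ($J{\left(V \right)} = 3 + \left(-5 + V \left(-5\right)\right) = 3 - \left(5 + 5 V\right) = -2 - 5 V$)
$g{\left(T \right)} = -32$ ($g{\left(T \right)} = -2 - 30 = -32$)
$d{\left(E \right)} = -23$ ($d{\left(E \right)} = -32 + 9 = -23$)
$f{\left(b \right)} = \frac{104 + b^{3}}{-23 + b}$ ($f{\left(b \right)} = \frac{104 + b b^{2}}{-23 + b} = \frac{104 + b^{3}}{-23 + b}$)
$f{\left(-88 \right)} - 15397 = \frac{104 + \left(-88\right)^{3}}{-23 - 88} - 15397 = \frac{104 - 681472}{-111} - 15397 = \left(- \frac{1}{111}\right) \left(-681368\right) - 15397 = \frac{681368}{111} - 15397 = - \frac{1027699}{111}$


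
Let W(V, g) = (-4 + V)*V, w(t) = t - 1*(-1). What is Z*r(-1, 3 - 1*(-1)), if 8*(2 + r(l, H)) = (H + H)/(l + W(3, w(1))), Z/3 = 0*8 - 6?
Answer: 81/2 ≈ 40.500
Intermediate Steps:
w(t) = 1 + t (w(t) = t + 1 = 1 + t)
Z = -18 (Z = 3*(0*8 - 6) = 3*(0 - 6) = 3*(-6) = -18)
W(V, g) = V*(-4 + V)
r(l, H) = -2 + H/(4*(-3 + l)) (r(l, H) = -2 + ((H + H)/(l + 3*(-4 + 3)))/8 = -2 + ((2*H)/(l + 3*(-1)))/8 = -2 + ((2*H)/(l - 3))/8 = -2 + ((2*H)/(-3 + l))/8 = -2 + (2*H/(-3 + l))/8 = -2 + H/(4*(-3 + l)))
Z*r(-1, 3 - 1*(-1)) = -9*(24 + (3 - 1*(-1)) - 8*(-1))/(2*(-3 - 1)) = -9*(24 + (3 + 1) + 8)/(2*(-4)) = -9*(-1)*(24 + 4 + 8)/(2*4) = -9*(-1)*36/(2*4) = -18*(-9/4) = 81/2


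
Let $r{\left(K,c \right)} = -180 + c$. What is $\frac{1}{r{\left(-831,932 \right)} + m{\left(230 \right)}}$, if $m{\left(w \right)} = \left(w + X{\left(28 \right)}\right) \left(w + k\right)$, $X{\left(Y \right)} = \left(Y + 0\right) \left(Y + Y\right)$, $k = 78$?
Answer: $\frac{1}{554536} \approx 1.8033 \cdot 10^{-6}$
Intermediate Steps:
$X{\left(Y \right)} = 2 Y^{2}$ ($X{\left(Y \right)} = Y 2 Y = 2 Y^{2}$)
$m{\left(w \right)} = \left(78 + w\right) \left(1568 + w\right)$ ($m{\left(w \right)} = \left(w + 2 \cdot 28^{2}\right) \left(w + 78\right) = \left(w + 2 \cdot 784\right) \left(78 + w\right) = \left(w + 1568\right) \left(78 + w\right) = \left(1568 + w\right) \left(78 + w\right) = \left(78 + w\right) \left(1568 + w\right)$)
$\frac{1}{r{\left(-831,932 \right)} + m{\left(230 \right)}} = \frac{1}{\left(-180 + 932\right) + \left(122304 + 230^{2} + 1646 \cdot 230\right)} = \frac{1}{752 + \left(122304 + 52900 + 378580\right)} = \frac{1}{752 + 553784} = \frac{1}{554536}$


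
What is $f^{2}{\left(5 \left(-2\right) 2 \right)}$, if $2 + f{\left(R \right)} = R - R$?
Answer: $4$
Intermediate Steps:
$f{\left(R \right)} = -2$ ($f{\left(R \right)} = -2 + \left(R - R\right) = -2 + 0 = -2$)
$f^{2}{\left(5 \left(-2\right) 2 \right)} = \left(-2\right)^{2} = 4$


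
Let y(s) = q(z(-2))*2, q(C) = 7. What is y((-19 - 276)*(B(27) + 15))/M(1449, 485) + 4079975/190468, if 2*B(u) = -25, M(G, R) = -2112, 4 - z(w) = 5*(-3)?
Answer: 1076780081/50283552 ≈ 21.414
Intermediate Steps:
z(w) = 19 (z(w) = 4 - 5*(-3) = 4 - 1*(-15) = 4 + 15 = 19)
B(u) = -25/2 (B(u) = (½)*(-25) = -25/2)
y(s) = 14 (y(s) = 7*2 = 14)
y((-19 - 276)*(B(27) + 15))/M(1449, 485) + 4079975/190468 = 14/(-2112) + 4079975/190468 = 14*(-1/2112) + 4079975*(1/190468) = -7/1056 + 4079975/190468 = 1076780081/50283552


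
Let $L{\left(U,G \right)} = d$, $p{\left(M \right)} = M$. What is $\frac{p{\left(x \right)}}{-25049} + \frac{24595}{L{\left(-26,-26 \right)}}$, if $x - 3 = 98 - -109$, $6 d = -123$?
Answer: $- \frac{1232168920}{1027009} \approx -1199.8$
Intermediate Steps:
$d = - \frac{41}{2}$ ($d = \frac{1}{6} \left(-123\right) = - \frac{41}{2} \approx -20.5$)
$x = 210$ ($x = 3 + \left(98 - -109\right) = 3 + \left(98 + 109\right) = 3 + 207 = 210$)
$L{\left(U,G \right)} = - \frac{41}{2}$
$\frac{p{\left(x \right)}}{-25049} + \frac{24595}{L{\left(-26,-26 \right)}} = \frac{210}{-25049} + \frac{24595}{- \frac{41}{2}} = 210 \left(- \frac{1}{25049}\right) + 24595 \left(- \frac{2}{41}\right) = - \frac{210}{25049} - \frac{49190}{41} = - \frac{1232168920}{1027009}$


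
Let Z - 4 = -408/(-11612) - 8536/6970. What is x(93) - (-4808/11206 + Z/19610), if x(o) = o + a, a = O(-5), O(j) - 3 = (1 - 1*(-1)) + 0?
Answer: 54706726142574221/555799355371325 ≈ 98.429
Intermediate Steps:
Z = 28433286/10116955 (Z = 4 + (-408/(-11612) - 8536/6970) = 4 + (-408*(-1/11612) - 8536*1/6970) = 4 + (102/2903 - 4268/3485) = 4 - 12034534/10116955 = 28433286/10116955 ≈ 2.8105)
O(j) = 5 (O(j) = 3 + ((1 - 1*(-1)) + 0) = 3 + ((1 + 1) + 0) = 3 + (2 + 0) = 3 + 2 = 5)
a = 5
x(o) = 5 + o (x(o) = o + 5 = 5 + o)
x(93) - (-4808/11206 + Z/19610) = (5 + 93) - (-4808/11206 + (28433286/10116955)/19610) = 98 - (-4808*1/11206 + (28433286/10116955)*(1/19610)) = 98 - (-2404/5603 + 14216643/99196743775) = 98 - 1*(-238389316184371/555799355371325) = 98 + 238389316184371/555799355371325 = 54706726142574221/555799355371325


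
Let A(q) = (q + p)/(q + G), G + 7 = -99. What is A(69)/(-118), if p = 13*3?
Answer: 54/2183 ≈ 0.024737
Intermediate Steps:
G = -106 (G = -7 - 99 = -106)
p = 39
A(q) = (39 + q)/(-106 + q) (A(q) = (q + 39)/(q - 106) = (39 + q)/(-106 + q))
A(69)/(-118) = ((39 + 69)/(-106 + 69))/(-118) = (108/(-37))*(-1/118) = -1/37*108*(-1/118) = -108/37*(-1/118) = 54/2183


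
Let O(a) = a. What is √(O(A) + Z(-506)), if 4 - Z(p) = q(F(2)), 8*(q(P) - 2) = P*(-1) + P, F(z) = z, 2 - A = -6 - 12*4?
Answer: √58 ≈ 7.6158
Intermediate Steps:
A = 56 (A = 2 - (-6 - 12*4) = 2 - (-6 - 48) = 2 - 1*(-54) = 2 + 54 = 56)
q(P) = 2 (q(P) = 2 + (P*(-1) + P)/8 = 2 + (-P + P)/8 = 2 + (⅛)*0 = 2 + 0 = 2)
Z(p) = 2 (Z(p) = 4 - 1*2 = 4 - 2 = 2)
√(O(A) + Z(-506)) = √(56 + 2) = √58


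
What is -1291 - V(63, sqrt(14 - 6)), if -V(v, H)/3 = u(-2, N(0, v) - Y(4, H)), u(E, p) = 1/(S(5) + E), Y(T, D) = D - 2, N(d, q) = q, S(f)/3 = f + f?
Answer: -36145/28 ≈ -1290.9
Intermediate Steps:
S(f) = 6*f (S(f) = 3*(f + f) = 3*(2*f) = 6*f)
Y(T, D) = -2 + D
u(E, p) = 1/(30 + E) (u(E, p) = 1/(6*5 + E) = 1/(30 + E))
V(v, H) = -3/28 (V(v, H) = -3/(30 - 2) = -3/28)
-1291 - V(63, sqrt(14 - 6)) = -1291 - 1*(-3/28) = -1291 + 3/28 = -36145/28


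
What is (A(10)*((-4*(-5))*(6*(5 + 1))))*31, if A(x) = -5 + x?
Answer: 111600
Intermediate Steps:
(A(10)*((-4*(-5))*(6*(5 + 1))))*31 = ((-5 + 10)*((-4*(-5))*(6*(5 + 1))))*31 = (5*(20*(6*6)))*31 = (5*(20*36))*31 = (5*720)*31 = 3600*31 = 111600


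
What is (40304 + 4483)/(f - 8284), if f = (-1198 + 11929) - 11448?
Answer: -44787/9001 ≈ -4.9758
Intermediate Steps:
f = -717 (f = 10731 - 11448 = -717)
(40304 + 4483)/(f - 8284) = (40304 + 4483)/(-717 - 8284) = 44787/(-9001) = 44787*(-1/9001) = -44787/9001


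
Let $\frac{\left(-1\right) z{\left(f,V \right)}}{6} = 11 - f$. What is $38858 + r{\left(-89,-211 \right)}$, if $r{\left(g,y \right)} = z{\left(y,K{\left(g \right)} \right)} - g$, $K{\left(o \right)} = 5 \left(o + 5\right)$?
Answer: $37615$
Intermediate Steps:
$K{\left(o \right)} = 25 + 5 o$ ($K{\left(o \right)} = 5 \left(5 + o\right) = 25 + 5 o$)
$z{\left(f,V \right)} = -66 + 6 f$ ($z{\left(f,V \right)} = - 6 \left(11 - f\right) = -66 + 6 f$)
$r{\left(g,y \right)} = -66 - g + 6 y$ ($r{\left(g,y \right)} = \left(-66 + 6 y\right) - g = -66 - g + 6 y$)
$38858 + r{\left(-89,-211 \right)} = 38858 - 1243 = 37615$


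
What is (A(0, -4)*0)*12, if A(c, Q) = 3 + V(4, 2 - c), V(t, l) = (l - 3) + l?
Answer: 0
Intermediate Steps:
V(t, l) = -3 + 2*l (V(t, l) = (-3 + l) + l = -3 + 2*l)
A(c, Q) = 4 - 2*c (A(c, Q) = 3 + (-3 + 2*(2 - c)) = 3 + (-3 + (4 - 2*c)) = 3 + (1 - 2*c) = 4 - 2*c)
(A(0, -4)*0)*12 = ((4 - 2*0)*0)*12 = ((4 + 0)*0)*12 = (4*0)*12 = 0*12 = 0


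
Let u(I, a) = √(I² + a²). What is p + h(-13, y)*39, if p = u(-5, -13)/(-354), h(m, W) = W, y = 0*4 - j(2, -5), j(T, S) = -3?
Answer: 117 - √194/354 ≈ 116.96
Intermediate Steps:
y = 3 (y = 0*4 - 1*(-3) = 0 + 3 = 3)
p = -√194/354 (p = √((-5)² + (-13)²)/(-354) = √(25 + 169)*(-1/354) = √194*(-1/354) = -√194/354 ≈ -0.039346)
p + h(-13, y)*39 = -√194/354 + 3*39 = -√194/354 + 117 = 117 - √194/354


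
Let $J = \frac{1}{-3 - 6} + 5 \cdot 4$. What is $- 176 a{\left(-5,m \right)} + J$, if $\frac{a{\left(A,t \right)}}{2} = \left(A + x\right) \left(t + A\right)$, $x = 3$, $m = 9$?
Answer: $\frac{25523}{9} \approx 2835.9$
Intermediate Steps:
$a{\left(A,t \right)} = 2 \left(3 + A\right) \left(A + t\right)$ ($a{\left(A,t \right)} = 2 \left(A + 3\right) \left(t + A\right) = 2 \left(3 + A\right) \left(A + t\right)$)
$J = \frac{179}{9}$ ($J = \frac{1}{-9} + 20 = - \frac{1}{9} + 20 = \frac{179}{9} \approx 19.889$)
$- 176 a{\left(-5,m \right)} + J = - 176 \left(2 \left(-5\right)^{2} + 6 \left(-5\right) + 6 \cdot 9 + 2 \left(-5\right) 9\right) + \frac{179}{9} = - 176 \left(2 \cdot 25 - 30 + 54 - 90\right) + \frac{179}{9} = - 176 \left(50 - 30 + 54 - 90\right) + \frac{179}{9} = \left(-176\right) \left(-16\right) + \frac{179}{9} = 2816 + \frac{179}{9} = \frac{25523}{9}$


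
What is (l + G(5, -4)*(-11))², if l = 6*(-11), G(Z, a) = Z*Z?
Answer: 116281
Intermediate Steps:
G(Z, a) = Z²
l = -66
(l + G(5, -4)*(-11))² = (-66 + 5²*(-11))² = (-66 + 25*(-11))² = (-66 - 275)² = (-341)² = 116281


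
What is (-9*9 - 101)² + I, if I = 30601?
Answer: 63725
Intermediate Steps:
(-9*9 - 101)² + I = (-9*9 - 101)² + 30601 = (-81 - 101)² + 30601 = (-182)² + 30601 = 33124 + 30601 = 63725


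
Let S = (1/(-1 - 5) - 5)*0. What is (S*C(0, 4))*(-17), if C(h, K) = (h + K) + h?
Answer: 0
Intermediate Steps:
C(h, K) = K + 2*h (C(h, K) = (K + h) + h = K + 2*h)
S = 0 (S = (1/(-6) - 5)*0 = (-1/6 - 5)*0 = -31/6*0 = 0)
(S*C(0, 4))*(-17) = (0*(4 + 2*0))*(-17) = (0*(4 + 0))*(-17) = (0*4)*(-17) = 0*(-17) = 0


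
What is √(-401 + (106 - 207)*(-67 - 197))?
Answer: √26263 ≈ 162.06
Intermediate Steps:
√(-401 + (106 - 207)*(-67 - 197)) = √(-401 - 101*(-264)) = √(-401 + 26664) = √26263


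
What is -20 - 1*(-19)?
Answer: -1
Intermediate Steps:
-20 - 1*(-19) = -20 + 19 = -1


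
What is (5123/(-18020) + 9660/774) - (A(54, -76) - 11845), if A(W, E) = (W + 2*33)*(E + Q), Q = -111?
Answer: 79726576633/2324580 ≈ 34297.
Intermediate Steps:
A(W, E) = (-111 + E)*(66 + W) (A(W, E) = (W + 2*33)*(E - 111) = (W + 66)*(-111 + E) = (66 + W)*(-111 + E) = (-111 + E)*(66 + W))
(5123/(-18020) + 9660/774) - (A(54, -76) - 11845) = (5123/(-18020) + 9660/774) - ((-7326 - 111*54 + 66*(-76) - 76*54) - 11845) = (5123*(-1/18020) + 9660*(1/774)) - ((-7326 - 5994 - 5016 - 4104) - 11845) = (-5123/18020 + 1610/129) - (-22440 - 11845) = 28351333/2324580 - 1*(-34285) = 28351333/2324580 + 34285 = 79726576633/2324580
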